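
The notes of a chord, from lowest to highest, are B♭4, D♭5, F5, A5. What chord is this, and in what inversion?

The distinct note names are Bb, Db, F, A. Stacked in thirds they read Bb–Db–F–A, which is a minor-major seventh chord on Bb.
Bb is the root of Bb minor-major seventh; root in the bass means root position (figured bass 7).

Bb minor-major seventh, root position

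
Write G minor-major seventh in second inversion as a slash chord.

Second inversion of G minor-major seventh has the fifth (D) in the bass. As a slash chord: Gm(maj7)/D.

Gm(maj7)/D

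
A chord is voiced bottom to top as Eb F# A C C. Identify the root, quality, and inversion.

The pitch classes Eb, F#, A, C arrange in thirds as F#–A–C–Eb: an F# diminished seventh chord.
The lowest note is Eb, the seventh of the chord, so this is third inversion (figured bass 4/2).

F# diminished seventh, third inversion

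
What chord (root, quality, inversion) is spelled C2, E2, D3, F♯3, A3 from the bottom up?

D dominant ninth, third inversion

Reducing to letter names: C, E, D, F#, A. These stack in thirds as D–F#–A–C–E — a D dominant ninth chord.
C is the seventh of D dominant ninth; seventh in the bass means third inversion.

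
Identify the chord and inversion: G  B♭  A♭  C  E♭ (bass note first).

The pitch classes G, Bb, Ab, C, Eb arrange in thirds as Ab–C–Eb–G–Bb: an Ab major ninth chord.
G is the seventh of Ab major ninth; seventh in the bass means third inversion.

Ab major ninth, third inversion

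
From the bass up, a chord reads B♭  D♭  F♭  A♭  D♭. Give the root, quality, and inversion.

The distinct note names are Bb, Db, Fb, Ab. Stacked in thirds they read Bb–Db–Fb–Ab, which is a half-diminished seventh chord on Bb.
Bb is the root of Bb half-diminished seventh; root in the bass means root position (figured bass 7).

Bb half-diminished seventh, root position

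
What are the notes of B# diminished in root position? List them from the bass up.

Spelling B# diminished: B#–D#–F#. In root position the root is bass, giving B#, D#, F# from the bottom.

B#, D#, F#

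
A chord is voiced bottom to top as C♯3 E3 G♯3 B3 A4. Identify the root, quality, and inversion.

A major ninth, first inversion

Reducing to letter names: C#, E, G#, B, A. These stack in thirds as A–C#–E–G#–B — an A major ninth chord.
The lowest note is C#, the third of the chord, so this is first inversion.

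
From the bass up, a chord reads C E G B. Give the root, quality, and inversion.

C major seventh, root position

Reducing to letter names: C, E, G, B. These stack in thirds as C–E–G–B — a C major seventh chord.
C is the root of C major seventh; root in the bass means root position (figured bass 7).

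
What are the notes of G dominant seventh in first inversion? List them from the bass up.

Spelling G dominant seventh: G–B–D–F. In first inversion the third is bass, giving B, D, F, G from the bottom.

B, D, F, G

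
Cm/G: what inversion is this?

second inversion

Cm/G means C minor with G in the bass. G is the fifth of C minor (C–Eb–G), so this is second inversion.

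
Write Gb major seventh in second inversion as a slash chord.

Second inversion of Gb major seventh has the fifth (Db) in the bass. As a slash chord: Gbmaj7/Db.

Gbmaj7/Db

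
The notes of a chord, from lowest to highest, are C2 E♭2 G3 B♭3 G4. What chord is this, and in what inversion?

C minor seventh, root position

The distinct note names are C, Eb, G, Bb. Stacked in thirds they read C–Eb–G–Bb, which is a minor seventh chord on C.
With the root (C) in the bass, the chord is in root position (figured bass 7).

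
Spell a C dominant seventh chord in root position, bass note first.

C, E, G, Bb

Spelling C dominant seventh: C–E–G–Bb. In root position the root is bass, giving C, E, G, Bb from the bottom.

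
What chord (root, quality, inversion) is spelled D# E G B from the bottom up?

E minor-major seventh, third inversion

The pitch classes D#, E, G, B arrange in thirds as E–G–B–D#: an E minor-major seventh chord.
D# is the seventh of E minor-major seventh; seventh in the bass means third inversion (figured bass 4/2).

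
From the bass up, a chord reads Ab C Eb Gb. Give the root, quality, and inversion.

Ab dominant seventh, root position

The distinct note names are Ab, C, Eb, Gb. Stacked in thirds they read Ab–C–Eb–Gb, which is a dominant seventh chord on Ab.
With the root (Ab) in the bass, the chord is in root position (figured bass 7).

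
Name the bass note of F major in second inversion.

C

F major is F–A–C. Second inversion places the fifth in the bass: C.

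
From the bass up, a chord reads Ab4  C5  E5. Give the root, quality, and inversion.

Ab augmented, root position

The pitch classes Ab, C, E arrange in thirds as Ab–C–E: an Ab augmented triad.
The lowest note is Ab, the root of the chord, so this is root position (figured bass 5/3).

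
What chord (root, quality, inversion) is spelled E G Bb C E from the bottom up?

Reducing to letter names: E, G, Bb, C. These stack in thirds as C–E–G–Bb — a C dominant seventh chord.
The lowest note is E, the third of the chord, so this is first inversion (figured bass 6/5).

C dominant seventh, first inversion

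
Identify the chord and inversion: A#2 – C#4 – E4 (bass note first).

Reducing to letter names: A#, C#, E. These stack in thirds as A#–C#–E — an A# diminished triad.
The lowest note is A#, the root of the chord, so this is root position (figured bass 5/3).

A# diminished, root position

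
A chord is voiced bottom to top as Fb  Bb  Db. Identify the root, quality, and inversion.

Reducing to letter names: Fb, Bb, Db. These stack in thirds as Bb–Db–Fb — a Bb diminished triad.
With the fifth (Fb) in the bass, the chord is in second inversion (figured bass 6/4).

Bb diminished, second inversion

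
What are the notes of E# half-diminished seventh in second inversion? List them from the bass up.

B, D#, E#, G#

E# half-diminished seventh is E#–G#–B–D#. Second inversion puts the fifth (B) in the bass, with the remaining tones above: B, D#, E#, G#.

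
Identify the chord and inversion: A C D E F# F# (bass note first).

The distinct note names are A, C, D, E, F#. Stacked in thirds they read D–F#–A–C–E, which is a dominant ninth chord on D.
The lowest note is A, the fifth of the chord, so this is second inversion.

D dominant ninth, second inversion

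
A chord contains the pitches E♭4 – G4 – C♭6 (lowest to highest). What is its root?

Eb, G, Cb are the tones of a Cb augmented triad (Cb–Eb–G), making Cb the root.

Cb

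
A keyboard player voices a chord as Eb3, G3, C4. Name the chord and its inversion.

C minor, first inversion

The pitch classes Eb, G, C arrange in thirds as C–Eb–G: a C minor triad.
Eb is the third of C minor; third in the bass means first inversion (figured bass 6).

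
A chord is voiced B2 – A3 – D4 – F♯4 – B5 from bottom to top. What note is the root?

The distinct letter names are B, A, D, F#. Arranged as a stack of thirds they read B–D–F#–A, so B is the root (a B minor seventh chord).

B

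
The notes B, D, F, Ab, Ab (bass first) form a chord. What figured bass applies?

The notes B, D, F, Ab stack in thirds as B–D–F–Ab — a B diminished seventh chord. The bass B is the root, so this is root position: figured 7.

7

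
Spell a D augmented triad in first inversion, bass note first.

F#, A#, D

D augmented is D–F#–A#. First inversion puts the third (F#) in the bass, with the remaining tones above: F#, A#, D.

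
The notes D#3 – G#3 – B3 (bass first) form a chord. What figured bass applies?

6/4

The notes D#, G#, B stack in thirds as G#–B–D# — a G# minor triad. The bass D# is the fifth, so this is second inversion: figured 6/4.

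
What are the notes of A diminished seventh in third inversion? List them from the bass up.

Gb, A, C, Eb

The chord tones are A–C–Eb–Gb. With the seventh (Gb) lowest for third inversion: Gb, A, C, Eb.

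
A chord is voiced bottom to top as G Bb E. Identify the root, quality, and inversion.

The distinct note names are G, Bb, E. Stacked in thirds they read E–G–Bb, which is a diminished triad on E.
G is the third of E diminished; third in the bass means first inversion (figured bass 6).

E diminished, first inversion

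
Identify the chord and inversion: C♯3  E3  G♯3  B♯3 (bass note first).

C# minor-major seventh, root position

The pitch classes C#, E, G#, B# arrange in thirds as C#–E–G#–B#: a C# minor-major seventh chord.
With the root (C#) in the bass, the chord is in root position (figured bass 7).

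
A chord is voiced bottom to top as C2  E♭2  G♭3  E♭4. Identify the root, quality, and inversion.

C diminished, root position

The pitch classes C, Eb, Gb arrange in thirds as C–Eb–Gb: a C diminished triad.
C is the root of C diminished; root in the bass means root position (figured bass 5/3).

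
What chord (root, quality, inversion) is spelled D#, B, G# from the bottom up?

The distinct note names are D#, B, G#. Stacked in thirds they read G#–B–D#, which is a minor triad on G#.
The lowest note is D#, the fifth of the chord, so this is second inversion (figured bass 6/4).

G# minor, second inversion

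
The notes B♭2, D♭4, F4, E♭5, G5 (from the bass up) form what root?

Eb

Reordering Bb, Db, F, Eb, G into stacked thirds gives Eb–G–Bb–Db–F; the bottom of that stack, Eb, is the root.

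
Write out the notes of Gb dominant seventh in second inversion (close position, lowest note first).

Db, Fb, Gb, Bb

Spelling Gb dominant seventh: Gb–Bb–Db–Fb. In second inversion the fifth is bass, giving Db, Fb, Gb, Bb from the bottom.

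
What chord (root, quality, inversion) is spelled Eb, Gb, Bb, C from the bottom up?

Reducing to letter names: Eb, Gb, Bb, C. These stack in thirds as C–Eb–Gb–Bb — a C half-diminished seventh chord.
Eb is the third of C half-diminished seventh; third in the bass means first inversion (figured bass 6/5).

C half-diminished seventh, first inversion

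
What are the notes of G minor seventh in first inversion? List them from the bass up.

The chord tones are G–Bb–D–F. With the third (Bb) lowest for first inversion: Bb, D, F, G.

Bb, D, F, G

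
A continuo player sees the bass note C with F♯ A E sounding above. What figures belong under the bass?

The notes C, F#, A, E stack in thirds as F#–A–C–E — an F# half-diminished seventh chord. The bass C is the fifth, so this is second inversion: figured 4/3.

4/3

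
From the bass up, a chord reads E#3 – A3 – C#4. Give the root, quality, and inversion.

Reducing to letter names: E#, A, C#. These stack in thirds as A–C#–E# — an A augmented triad.
With the fifth (E#) in the bass, the chord is in second inversion (figured bass 6/4).

A augmented, second inversion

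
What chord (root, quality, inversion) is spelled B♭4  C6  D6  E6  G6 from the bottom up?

Reducing to letter names: Bb, C, D, E, G. These stack in thirds as C–E–G–Bb–D — a C dominant ninth chord.
Bb is the seventh of C dominant ninth; seventh in the bass means third inversion.

C dominant ninth, third inversion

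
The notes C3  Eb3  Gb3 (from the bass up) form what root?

C

Reordering C, Eb, Gb into stacked thirds gives C–Eb–Gb; the bottom of that stack, C, is the root.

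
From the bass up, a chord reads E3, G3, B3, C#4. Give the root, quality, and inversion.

C# half-diminished seventh, first inversion

The pitch classes E, G, B, C# arrange in thirds as C#–E–G–B: a C# half-diminished seventh chord.
E is the third of C# half-diminished seventh; third in the bass means first inversion (figured bass 6/5).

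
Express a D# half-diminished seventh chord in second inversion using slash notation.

Second inversion of D# half-diminished seventh has the fifth (A) in the bass. As a slash chord: D#ø7/A.

D#ø7/A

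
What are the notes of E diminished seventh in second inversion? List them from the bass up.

Spelling E diminished seventh: E–G–Bb–Db. In second inversion the fifth is bass, giving Bb, Db, E, G from the bottom.

Bb, Db, E, G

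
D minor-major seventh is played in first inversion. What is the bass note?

F

In first inversion the third is lowest. For D minor-major seventh (D–F–A–C#) that is F.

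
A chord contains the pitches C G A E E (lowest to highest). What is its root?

Reordering C, G, A, E into stacked thirds gives A–C–E–G; the bottom of that stack, A, is the root.

A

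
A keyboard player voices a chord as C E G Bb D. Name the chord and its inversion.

Reducing to letter names: C, E, G, Bb, D. These stack in thirds as C–E–G–Bb–D — a C dominant ninth chord.
C is the root of C dominant ninth; root in the bass means root position.

C dominant ninth, root position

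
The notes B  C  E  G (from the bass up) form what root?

The distinct letter names are B, C, E, G. Arranged as a stack of thirds they read C–E–G–B, so C is the root (a C major seventh chord).

C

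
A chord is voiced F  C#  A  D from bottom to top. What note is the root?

The distinct letter names are F, C#, A, D. Arranged as a stack of thirds they read D–F–A–C#, so D is the root (a D minor-major seventh chord).

D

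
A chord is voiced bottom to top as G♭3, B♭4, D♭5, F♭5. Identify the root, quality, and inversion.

The distinct note names are Gb, Bb, Db, Fb. Stacked in thirds they read Gb–Bb–Db–Fb, which is a dominant seventh chord on Gb.
Gb is the root of Gb dominant seventh; root in the bass means root position (figured bass 7).

Gb dominant seventh, root position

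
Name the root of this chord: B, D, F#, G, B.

The distinct letter names are B, D, F#, G. Arranged as a stack of thirds they read G–B–D–F#, so G is the root (a G major seventh chord).

G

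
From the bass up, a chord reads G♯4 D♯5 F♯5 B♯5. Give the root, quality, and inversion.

G# dominant seventh, root position

The pitch classes G#, D#, F#, B# arrange in thirds as G#–B#–D#–F#: a G# dominant seventh chord.
With the root (G#) in the bass, the chord is in root position (figured bass 7).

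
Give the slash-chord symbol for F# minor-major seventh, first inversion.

F#m(maj7)/A

First inversion of F# minor-major seventh has the third (A) in the bass. As a slash chord: F#m(maj7)/A.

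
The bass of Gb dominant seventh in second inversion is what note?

Db

Gb dominant seventh is Gb–Bb–Db–Fb. Second inversion places the fifth in the bass: Db.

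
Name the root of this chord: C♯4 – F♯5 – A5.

F#

C#, F#, A are the tones of an F# minor triad (F#–A–C#), making F# the root.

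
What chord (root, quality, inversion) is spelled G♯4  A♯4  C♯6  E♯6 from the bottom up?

The distinct note names are G#, A#, C#, E#. Stacked in thirds they read A#–C#–E#–G#, which is a minor seventh chord on A#.
With the seventh (G#) in the bass, the chord is in third inversion (figured bass 4/2).

A# minor seventh, third inversion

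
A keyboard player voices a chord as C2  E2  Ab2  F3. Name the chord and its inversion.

F minor-major seventh, second inversion

Reducing to letter names: C, E, Ab, F. These stack in thirds as F–Ab–C–E — an F minor-major seventh chord.
The lowest note is C, the fifth of the chord, so this is second inversion (figured bass 4/3).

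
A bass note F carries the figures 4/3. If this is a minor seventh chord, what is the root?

Bb

The figures 4/3 mean the fifth of the chord is in the bass. If F is the fifth of a minor seventh chord, the root is Bb (chord tones Bb–Db–F–Ab).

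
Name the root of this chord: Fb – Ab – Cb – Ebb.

Fb

The distinct letter names are Fb, Ab, Cb, Ebb. Arranged as a stack of thirds they read Fb–Ab–Cb–Ebb, so Fb is the root (an Fb dominant seventh chord).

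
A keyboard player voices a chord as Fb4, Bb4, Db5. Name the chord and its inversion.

Bb diminished, second inversion

The pitch classes Fb, Bb, Db arrange in thirds as Bb–Db–Fb: a Bb diminished triad.
Fb is the fifth of Bb diminished; fifth in the bass means second inversion (figured bass 6/4).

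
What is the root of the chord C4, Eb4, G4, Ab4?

C, Eb, G, Ab are the tones of an Ab major seventh chord (Ab–C–Eb–G), making Ab the root.

Ab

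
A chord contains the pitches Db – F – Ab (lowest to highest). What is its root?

Db

Reordering Db, F, Ab into stacked thirds gives Db–F–Ab; the bottom of that stack, Db, is the root.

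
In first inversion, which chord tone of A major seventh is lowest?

In first inversion the third is lowest. For A major seventh (A–C#–E–G#) that is C#.

C#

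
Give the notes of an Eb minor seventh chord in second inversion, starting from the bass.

Bb, Db, Eb, Gb

Eb minor seventh is Eb–Gb–Bb–Db. Second inversion puts the fifth (Bb) in the bass, with the remaining tones above: Bb, Db, Eb, Gb.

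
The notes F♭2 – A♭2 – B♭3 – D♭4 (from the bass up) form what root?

The distinct letter names are Fb, Ab, Bb, Db. Arranged as a stack of thirds they read Bb–Db–Fb–Ab, so Bb is the root (a Bb half-diminished seventh chord).

Bb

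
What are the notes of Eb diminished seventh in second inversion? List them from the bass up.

The chord tones are Eb–Gb–Bbb–Dbb. With the fifth (Bbb) lowest for second inversion: Bbb, Dbb, Eb, Gb.

Bbb, Dbb, Eb, Gb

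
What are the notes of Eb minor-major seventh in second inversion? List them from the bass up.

Bb, D, Eb, Gb

Spelling Eb minor-major seventh: Eb–Gb–Bb–D. In second inversion the fifth is bass, giving Bb, D, Eb, Gb from the bottom.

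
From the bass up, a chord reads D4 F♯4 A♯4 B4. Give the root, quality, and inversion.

B minor-major seventh, first inversion

Reducing to letter names: D, F#, A#, B. These stack in thirds as B–D–F#–A# — a B minor-major seventh chord.
The lowest note is D, the third of the chord, so this is first inversion (figured bass 6/5).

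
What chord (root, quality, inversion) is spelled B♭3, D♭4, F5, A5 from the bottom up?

Bb minor-major seventh, root position

The pitch classes Bb, Db, F, A arrange in thirds as Bb–Db–F–A: a Bb minor-major seventh chord.
The lowest note is Bb, the root of the chord, so this is root position (figured bass 7).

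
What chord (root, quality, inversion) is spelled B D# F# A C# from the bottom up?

B dominant ninth, root position

The distinct note names are B, D#, F#, A, C#. Stacked in thirds they read B–D#–F#–A–C#, which is a dominant ninth chord on B.
The lowest note is B, the root of the chord, so this is root position.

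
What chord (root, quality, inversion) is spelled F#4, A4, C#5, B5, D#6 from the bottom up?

The distinct note names are F#, A, C#, B, D#. Stacked in thirds they read B–D#–F#–A–C#, which is a dominant ninth chord on B.
F# is the fifth of B dominant ninth; fifth in the bass means second inversion.

B dominant ninth, second inversion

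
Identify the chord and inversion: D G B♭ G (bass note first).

G minor, second inversion

The distinct note names are D, G, Bb. Stacked in thirds they read G–Bb–D, which is a minor triad on G.
The lowest note is D, the fifth of the chord, so this is second inversion (figured bass 6/4).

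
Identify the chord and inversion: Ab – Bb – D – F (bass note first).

Bb dominant seventh, third inversion

Reducing to letter names: Ab, Bb, D, F. These stack in thirds as Bb–D–F–Ab — a Bb dominant seventh chord.
With the seventh (Ab) in the bass, the chord is in third inversion (figured bass 4/2).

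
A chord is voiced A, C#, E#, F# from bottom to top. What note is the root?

F#

A, C#, E#, F# are the tones of an F# minor-major seventh chord (F#–A–C#–E#), making F# the root.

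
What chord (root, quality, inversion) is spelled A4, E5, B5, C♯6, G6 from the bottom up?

The distinct note names are A, E, B, C#, G. Stacked in thirds they read A–C#–E–G–B, which is a dominant ninth chord on A.
A is the root of A dominant ninth; root in the bass means root position.

A dominant ninth, root position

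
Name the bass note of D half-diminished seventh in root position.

D

D half-diminished seventh is D–F–Ab–C. Root position places the root in the bass: D.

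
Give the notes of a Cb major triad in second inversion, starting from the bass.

Gb, Cb, Eb

Spelling Cb major: Cb–Eb–Gb. In second inversion the fifth is bass, giving Gb, Cb, Eb from the bottom.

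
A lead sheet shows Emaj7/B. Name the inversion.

second inversion

Emaj7/B means E major seventh with B in the bass. B is the fifth of E major seventh (E–G#–B–D#), so this is second inversion.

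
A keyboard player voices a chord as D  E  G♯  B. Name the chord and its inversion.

The distinct note names are D, E, G#, B. Stacked in thirds they read E–G#–B–D, which is a dominant seventh chord on E.
With the seventh (D) in the bass, the chord is in third inversion (figured bass 4/2).

E dominant seventh, third inversion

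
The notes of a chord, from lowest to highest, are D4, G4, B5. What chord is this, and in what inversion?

The pitch classes D, G, B arrange in thirds as G–B–D: a G major triad.
D is the fifth of G major; fifth in the bass means second inversion (figured bass 6/4).

G major, second inversion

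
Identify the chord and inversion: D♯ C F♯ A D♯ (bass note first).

D# diminished seventh, root position

Reducing to letter names: D#, C, F#, A. These stack in thirds as D#–F#–A–C — a D# diminished seventh chord.
The lowest note is D#, the root of the chord, so this is root position (figured bass 7).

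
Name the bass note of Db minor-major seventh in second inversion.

Ab

In second inversion the fifth is lowest. For Db minor-major seventh (Db–Fb–Ab–C) that is Ab.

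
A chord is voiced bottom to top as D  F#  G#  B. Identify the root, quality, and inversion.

Reducing to letter names: D, F#, G#, B. These stack in thirds as G#–B–D–F# — a G# half-diminished seventh chord.
The lowest note is D, the fifth of the chord, so this is second inversion (figured bass 4/3).

G# half-diminished seventh, second inversion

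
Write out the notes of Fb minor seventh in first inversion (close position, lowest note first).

Abb, Cb, Ebb, Fb

Spelling Fb minor seventh: Fb–Abb–Cb–Ebb. In first inversion the third is bass, giving Abb, Cb, Ebb, Fb from the bottom.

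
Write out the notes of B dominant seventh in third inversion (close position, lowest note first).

A, B, D#, F#

B dominant seventh is B–D#–F#–A. Third inversion puts the seventh (A) in the bass, with the remaining tones above: A, B, D#, F#.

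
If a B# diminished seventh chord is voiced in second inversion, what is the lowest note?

B# diminished seventh is B#–D#–F#–A. Second inversion places the fifth in the bass: F#.

F#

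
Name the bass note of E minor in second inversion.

B

In second inversion the fifth is lowest. For E minor (E–G–B) that is B.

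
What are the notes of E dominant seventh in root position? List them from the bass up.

E dominant seventh is E–G#–B–D. Root position puts the root (E) in the bass, with the remaining tones above: E, G#, B, D.

E, G#, B, D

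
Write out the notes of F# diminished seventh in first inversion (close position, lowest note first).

F# diminished seventh is F#–A–C–Eb. First inversion puts the third (A) in the bass, with the remaining tones above: A, C, Eb, F#.

A, C, Eb, F#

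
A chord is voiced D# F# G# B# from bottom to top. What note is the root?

G#

Reordering D#, F#, G#, B# into stacked thirds gives G#–B#–D#–F#; the bottom of that stack, G#, is the root.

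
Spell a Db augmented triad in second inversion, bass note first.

Db augmented is Db–F–A. Second inversion puts the fifth (A) in the bass, with the remaining tones above: A, Db, F.

A, Db, F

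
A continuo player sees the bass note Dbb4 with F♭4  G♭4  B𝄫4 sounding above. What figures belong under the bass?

4/3

The notes Dbb, Fb, Gb, Bbb stack in thirds as Gb–Bbb–Dbb–Fb — a Gb half-diminished seventh chord. The bass Dbb is the fifth, so this is second inversion: figured 4/3.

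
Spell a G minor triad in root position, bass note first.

G minor is G–Bb–D. Root position puts the root (G) in the bass, with the remaining tones above: G, Bb, D.

G, Bb, D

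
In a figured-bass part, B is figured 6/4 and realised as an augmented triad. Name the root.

The figures 6/4 mean the fifth of the chord is in the bass. If B is the fifth of an augmented triad, the root is Eb (chord tones Eb–G–B).

Eb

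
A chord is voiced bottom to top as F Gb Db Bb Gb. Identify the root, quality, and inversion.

The pitch classes F, Gb, Db, Bb arrange in thirds as Gb–Bb–Db–F: a Gb major seventh chord.
With the seventh (F) in the bass, the chord is in third inversion (figured bass 4/2).

Gb major seventh, third inversion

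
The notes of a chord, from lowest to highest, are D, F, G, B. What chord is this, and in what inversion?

G dominant seventh, second inversion

The distinct note names are D, F, G, B. Stacked in thirds they read G–B–D–F, which is a dominant seventh chord on G.
The lowest note is D, the fifth of the chord, so this is second inversion (figured bass 4/3).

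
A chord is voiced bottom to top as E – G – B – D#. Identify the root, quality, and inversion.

The distinct note names are E, G, B, D#. Stacked in thirds they read E–G–B–D#, which is a minor-major seventh chord on E.
The lowest note is E, the root of the chord, so this is root position (figured bass 7).

E minor-major seventh, root position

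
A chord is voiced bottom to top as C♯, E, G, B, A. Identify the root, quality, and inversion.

Reducing to letter names: C#, E, G, B, A. These stack in thirds as A–C#–E–G–B — an A dominant ninth chord.
C# is the third of A dominant ninth; third in the bass means first inversion.

A dominant ninth, first inversion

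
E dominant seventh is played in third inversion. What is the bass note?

In third inversion the seventh is lowest. For E dominant seventh (E–G#–B–D) that is D.

D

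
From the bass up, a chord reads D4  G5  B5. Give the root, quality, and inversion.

Reducing to letter names: D, G, B. These stack in thirds as G–B–D — a G major triad.
With the fifth (D) in the bass, the chord is in second inversion (figured bass 6/4).

G major, second inversion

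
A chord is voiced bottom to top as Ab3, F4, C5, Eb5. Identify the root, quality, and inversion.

The distinct note names are Ab, F, C, Eb. Stacked in thirds they read F–Ab–C–Eb, which is a minor seventh chord on F.
The lowest note is Ab, the third of the chord, so this is first inversion (figured bass 6/5).

F minor seventh, first inversion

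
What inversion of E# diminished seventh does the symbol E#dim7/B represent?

E#dim7/B means E# diminished seventh with B in the bass. B is the fifth of E# diminished seventh (E#–G#–B–D), so this is second inversion.

second inversion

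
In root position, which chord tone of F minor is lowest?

F

In root position the root is lowest. For F minor (F–Ab–C) that is F.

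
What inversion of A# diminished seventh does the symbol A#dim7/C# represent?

A#dim7/C# means A# diminished seventh with C# in the bass. C# is the third of A# diminished seventh (A#–C#–E–G), so this is first inversion.

first inversion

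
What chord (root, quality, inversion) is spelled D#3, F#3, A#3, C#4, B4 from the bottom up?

The pitch classes D#, F#, A#, C#, B arrange in thirds as B–D#–F#–A#–C#: a B major ninth chord.
With the third (D#) in the bass, the chord is in first inversion.

B major ninth, first inversion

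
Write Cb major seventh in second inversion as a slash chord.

Second inversion of Cb major seventh has the fifth (Gb) in the bass. As a slash chord: Cbmaj7/Gb.

Cbmaj7/Gb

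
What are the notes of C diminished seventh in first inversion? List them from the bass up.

Spelling C diminished seventh: C–Eb–Gb–Bbb. In first inversion the third is bass, giving Eb, Gb, Bbb, C from the bottom.

Eb, Gb, Bbb, C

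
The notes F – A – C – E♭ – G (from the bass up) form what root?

Reordering F, A, C, Eb, G into stacked thirds gives F–A–C–Eb–G; the bottom of that stack, F, is the root.

F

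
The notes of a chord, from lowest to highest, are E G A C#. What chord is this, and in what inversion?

The distinct note names are E, G, A, C#. Stacked in thirds they read A–C#–E–G, which is a dominant seventh chord on A.
With the fifth (E) in the bass, the chord is in second inversion (figured bass 4/3).

A dominant seventh, second inversion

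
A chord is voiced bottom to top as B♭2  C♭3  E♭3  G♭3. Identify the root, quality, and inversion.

The distinct note names are Bb, Cb, Eb, Gb. Stacked in thirds they read Cb–Eb–Gb–Bb, which is a major seventh chord on Cb.
With the seventh (Bb) in the bass, the chord is in third inversion (figured bass 4/2).

Cb major seventh, third inversion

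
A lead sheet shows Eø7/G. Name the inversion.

Eø7/G means E half-diminished seventh with G in the bass. G is the third of E half-diminished seventh (E–G–Bb–D), so this is first inversion.

first inversion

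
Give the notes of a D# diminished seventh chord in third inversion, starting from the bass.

The chord tones are D#–F#–A–C. With the seventh (C) lowest for third inversion: C, D#, F#, A.

C, D#, F#, A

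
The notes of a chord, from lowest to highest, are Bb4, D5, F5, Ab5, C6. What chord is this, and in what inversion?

Bb dominant ninth, root position

Reducing to letter names: Bb, D, F, Ab, C. These stack in thirds as Bb–D–F–Ab–C — a Bb dominant ninth chord.
With the root (Bb) in the bass, the chord is in root position.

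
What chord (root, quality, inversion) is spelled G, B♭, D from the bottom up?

The pitch classes G, Bb, D arrange in thirds as G–Bb–D: a G minor triad.
The lowest note is G, the root of the chord, so this is root position (figured bass 5/3).

G minor, root position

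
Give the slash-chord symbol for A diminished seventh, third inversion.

Third inversion of A diminished seventh has the seventh (Gb) in the bass. As a slash chord: Adim7/Gb.

Adim7/Gb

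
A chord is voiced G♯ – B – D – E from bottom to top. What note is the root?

E

The distinct letter names are G#, B, D, E. Arranged as a stack of thirds they read E–G#–B–D, so E is the root (an E dominant seventh chord).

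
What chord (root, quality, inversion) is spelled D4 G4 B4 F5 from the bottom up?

G dominant seventh, second inversion

The pitch classes D, G, B, F arrange in thirds as G–B–D–F: a G dominant seventh chord.
With the fifth (D) in the bass, the chord is in second inversion (figured bass 4/3).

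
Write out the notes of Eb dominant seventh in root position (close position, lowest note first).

Eb, G, Bb, Db

Spelling Eb dominant seventh: Eb–G–Bb–Db. In root position the root is bass, giving Eb, G, Bb, Db from the bottom.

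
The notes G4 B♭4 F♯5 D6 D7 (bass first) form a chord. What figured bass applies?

7

The notes G, Bb, F#, D stack in thirds as G–Bb–D–F# — a G minor-major seventh chord. The bass G is the root, so this is root position: figured 7.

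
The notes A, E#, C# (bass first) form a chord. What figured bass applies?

5/3

The notes A, E#, C# stack in thirds as A–C#–E# — an A augmented triad. The bass A is the root, so this is root position: figured 5/3.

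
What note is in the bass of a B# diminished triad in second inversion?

In second inversion the fifth is lowest. For B# diminished (B#–D#–F#) that is F#.

F#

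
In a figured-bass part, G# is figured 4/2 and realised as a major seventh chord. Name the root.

A

The figures 4/2 mean the seventh of the chord is in the bass. If G# is the seventh of a major seventh chord, the root is A (chord tones A–C#–E–G#).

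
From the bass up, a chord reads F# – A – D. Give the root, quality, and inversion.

D major, first inversion

The distinct note names are F#, A, D. Stacked in thirds they read D–F#–A, which is a major triad on D.
The lowest note is F#, the third of the chord, so this is first inversion (figured bass 6).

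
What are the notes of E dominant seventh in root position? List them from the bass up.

The chord tones are E–G#–B–D. With the root (E) lowest for root position: E, G#, B, D.

E, G#, B, D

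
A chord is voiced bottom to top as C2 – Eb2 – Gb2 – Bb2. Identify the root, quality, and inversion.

Reducing to letter names: C, Eb, Gb, Bb. These stack in thirds as C–Eb–Gb–Bb — a C half-diminished seventh chord.
C is the root of C half-diminished seventh; root in the bass means root position (figured bass 7).

C half-diminished seventh, root position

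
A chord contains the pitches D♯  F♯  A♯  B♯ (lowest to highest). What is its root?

D#, F#, A#, B# are the tones of a B# half-diminished seventh chord (B#–D#–F#–A#), making B# the root.

B#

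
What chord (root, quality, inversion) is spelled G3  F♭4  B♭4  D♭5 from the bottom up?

G diminished seventh, root position

Reducing to letter names: G, Fb, Bb, Db. These stack in thirds as G–Bb–Db–Fb — a G diminished seventh chord.
With the root (G) in the bass, the chord is in root position (figured bass 7).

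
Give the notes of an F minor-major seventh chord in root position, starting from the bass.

Spelling F minor-major seventh: F–Ab–C–E. In root position the root is bass, giving F, Ab, C, E from the bottom.

F, Ab, C, E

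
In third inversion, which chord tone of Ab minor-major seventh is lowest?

G

Ab minor-major seventh is Ab–Cb–Eb–G. Third inversion places the seventh in the bass: G.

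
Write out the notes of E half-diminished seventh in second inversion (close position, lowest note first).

Bb, D, E, G

The chord tones are E–G–Bb–D. With the fifth (Bb) lowest for second inversion: Bb, D, E, G.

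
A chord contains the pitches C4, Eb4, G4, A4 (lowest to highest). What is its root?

A

The distinct letter names are C, Eb, G, A. Arranged as a stack of thirds they read A–C–Eb–G, so A is the root (an A half-diminished seventh chord).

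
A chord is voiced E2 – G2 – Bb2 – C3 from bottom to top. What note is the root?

The distinct letter names are E, G, Bb, C. Arranged as a stack of thirds they read C–E–G–Bb, so C is the root (a C dominant seventh chord).

C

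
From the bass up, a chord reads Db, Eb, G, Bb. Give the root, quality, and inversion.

Eb dominant seventh, third inversion

The pitch classes Db, Eb, G, Bb arrange in thirds as Eb–G–Bb–Db: an Eb dominant seventh chord.
Db is the seventh of Eb dominant seventh; seventh in the bass means third inversion (figured bass 4/2).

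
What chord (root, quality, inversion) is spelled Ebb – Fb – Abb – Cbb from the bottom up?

Fb half-diminished seventh, third inversion

The distinct note names are Ebb, Fb, Abb, Cbb. Stacked in thirds they read Fb–Abb–Cbb–Ebb, which is a half-diminished seventh chord on Fb.
The lowest note is Ebb, the seventh of the chord, so this is third inversion (figured bass 4/2).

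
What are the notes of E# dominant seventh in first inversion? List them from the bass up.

G##, B#, D#, E#

E# dominant seventh is E#–G##–B#–D#. First inversion puts the third (G##) in the bass, with the remaining tones above: G##, B#, D#, E#.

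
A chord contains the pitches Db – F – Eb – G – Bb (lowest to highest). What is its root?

Eb

Db, F, Eb, G, Bb are the tones of an Eb dominant ninth chord (Eb–G–Bb–Db–F), making Eb the root.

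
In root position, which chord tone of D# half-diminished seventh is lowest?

The root of D# half-diminished seventh (D#–F#–A–C#) is D#; that is the bass in root position.

D#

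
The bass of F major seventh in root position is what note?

F

In root position the root is lowest. For F major seventh (F–A–C–E) that is F.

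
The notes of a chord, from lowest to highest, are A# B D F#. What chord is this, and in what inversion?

B minor-major seventh, third inversion

Reducing to letter names: A#, B, D, F#. These stack in thirds as B–D–F#–A# — a B minor-major seventh chord.
A# is the seventh of B minor-major seventh; seventh in the bass means third inversion (figured bass 4/2).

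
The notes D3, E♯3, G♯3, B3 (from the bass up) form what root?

E#

Reordering D, E#, G#, B into stacked thirds gives E#–G#–B–D; the bottom of that stack, E#, is the root.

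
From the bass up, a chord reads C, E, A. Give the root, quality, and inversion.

A minor, first inversion

The pitch classes C, E, A arrange in thirds as A–C–E: an A minor triad.
With the third (C) in the bass, the chord is in first inversion (figured bass 6).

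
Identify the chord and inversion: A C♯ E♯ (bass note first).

A augmented, root position

Reducing to letter names: A, C#, E#. These stack in thirds as A–C#–E# — an A augmented triad.
With the root (A) in the bass, the chord is in root position (figured bass 5/3).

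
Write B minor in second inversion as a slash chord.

Second inversion of B minor has the fifth (F#) in the bass. As a slash chord: Bm/F#.

Bm/F#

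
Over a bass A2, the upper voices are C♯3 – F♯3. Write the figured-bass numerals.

6

The notes A, C#, F# stack in thirds as F#–A–C# — an F# minor triad. The bass A is the third, so this is first inversion: figured 6.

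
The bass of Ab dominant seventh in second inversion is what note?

Eb

Ab dominant seventh is Ab–C–Eb–Gb. Second inversion places the fifth in the bass: Eb.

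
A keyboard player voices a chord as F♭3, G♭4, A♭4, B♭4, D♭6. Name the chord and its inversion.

Gb dominant ninth, third inversion

Reducing to letter names: Fb, Gb, Ab, Bb, Db. These stack in thirds as Gb–Bb–Db–Fb–Ab — a Gb dominant ninth chord.
Fb is the seventh of Gb dominant ninth; seventh in the bass means third inversion.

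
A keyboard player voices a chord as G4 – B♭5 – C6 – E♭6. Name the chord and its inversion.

C minor seventh, second inversion

The distinct note names are G, Bb, C, Eb. Stacked in thirds they read C–Eb–G–Bb, which is a minor seventh chord on C.
The lowest note is G, the fifth of the chord, so this is second inversion (figured bass 4/3).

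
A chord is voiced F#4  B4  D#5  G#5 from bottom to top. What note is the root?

Reordering F#, B, D#, G# into stacked thirds gives G#–B–D#–F#; the bottom of that stack, G#, is the root.

G#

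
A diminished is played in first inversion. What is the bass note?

The third of A diminished (A–C–Eb) is C; that is the bass in first inversion.

C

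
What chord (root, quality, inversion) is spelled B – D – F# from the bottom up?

B minor, root position

The distinct note names are B, D, F#. Stacked in thirds they read B–D–F#, which is a minor triad on B.
B is the root of B minor; root in the bass means root position (figured bass 5/3).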